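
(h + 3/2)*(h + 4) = h^2 + 11*h/2 + 6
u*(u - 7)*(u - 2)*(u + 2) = u^4 - 7*u^3 - 4*u^2 + 28*u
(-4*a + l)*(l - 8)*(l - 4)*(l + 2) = -4*a*l^3 + 40*a*l^2 - 32*a*l - 256*a + l^4 - 10*l^3 + 8*l^2 + 64*l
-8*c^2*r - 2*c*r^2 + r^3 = r*(-4*c + r)*(2*c + r)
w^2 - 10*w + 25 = (w - 5)^2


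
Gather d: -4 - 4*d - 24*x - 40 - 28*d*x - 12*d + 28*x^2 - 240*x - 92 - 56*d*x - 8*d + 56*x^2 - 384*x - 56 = d*(-84*x - 24) + 84*x^2 - 648*x - 192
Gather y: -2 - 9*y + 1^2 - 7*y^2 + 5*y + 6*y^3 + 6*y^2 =6*y^3 - y^2 - 4*y - 1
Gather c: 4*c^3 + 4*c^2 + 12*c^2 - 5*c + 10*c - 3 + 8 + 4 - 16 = 4*c^3 + 16*c^2 + 5*c - 7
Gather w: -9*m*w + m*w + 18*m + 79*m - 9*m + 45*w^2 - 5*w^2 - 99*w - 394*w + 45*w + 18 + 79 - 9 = 88*m + 40*w^2 + w*(-8*m - 448) + 88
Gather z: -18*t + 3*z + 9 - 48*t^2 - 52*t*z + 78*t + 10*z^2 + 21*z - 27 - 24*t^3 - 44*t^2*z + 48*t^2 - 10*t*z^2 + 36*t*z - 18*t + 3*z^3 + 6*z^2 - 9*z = -24*t^3 + 42*t + 3*z^3 + z^2*(16 - 10*t) + z*(-44*t^2 - 16*t + 15) - 18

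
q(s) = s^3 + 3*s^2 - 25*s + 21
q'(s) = 3*s^2 + 6*s - 25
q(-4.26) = 104.63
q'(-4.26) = 3.88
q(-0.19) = 25.85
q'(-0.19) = -26.03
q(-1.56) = 63.50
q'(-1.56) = -27.06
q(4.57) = 64.85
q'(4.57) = 65.07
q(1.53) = -6.65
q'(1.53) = -8.80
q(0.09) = 18.78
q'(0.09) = -24.44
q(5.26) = 118.03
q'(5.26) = 89.56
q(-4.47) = 103.38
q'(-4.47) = 8.12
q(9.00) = 768.00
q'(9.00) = 272.00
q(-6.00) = 63.00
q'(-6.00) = 47.00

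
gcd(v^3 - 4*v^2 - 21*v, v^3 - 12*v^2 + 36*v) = v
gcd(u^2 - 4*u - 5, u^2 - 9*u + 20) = u - 5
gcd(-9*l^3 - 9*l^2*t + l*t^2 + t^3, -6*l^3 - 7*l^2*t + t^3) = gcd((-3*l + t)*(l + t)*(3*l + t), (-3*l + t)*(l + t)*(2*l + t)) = -3*l^2 - 2*l*t + t^2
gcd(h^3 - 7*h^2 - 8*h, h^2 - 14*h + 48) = h - 8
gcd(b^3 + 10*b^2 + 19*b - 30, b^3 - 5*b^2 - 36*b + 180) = b + 6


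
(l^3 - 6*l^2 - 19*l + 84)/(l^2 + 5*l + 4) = (l^2 - 10*l + 21)/(l + 1)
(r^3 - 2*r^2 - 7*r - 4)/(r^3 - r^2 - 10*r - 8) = (r + 1)/(r + 2)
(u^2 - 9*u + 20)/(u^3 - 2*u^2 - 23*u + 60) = (u - 5)/(u^2 + 2*u - 15)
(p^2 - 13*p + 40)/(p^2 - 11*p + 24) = (p - 5)/(p - 3)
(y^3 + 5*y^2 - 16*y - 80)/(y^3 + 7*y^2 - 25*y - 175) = (y^2 - 16)/(y^2 + 2*y - 35)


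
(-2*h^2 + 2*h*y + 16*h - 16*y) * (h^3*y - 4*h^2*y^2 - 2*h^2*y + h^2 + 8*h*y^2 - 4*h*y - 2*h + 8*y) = -2*h^5*y + 10*h^4*y^2 + 20*h^4*y - 2*h^4 - 8*h^3*y^3 - 100*h^3*y^2 - 22*h^3*y + 20*h^3 + 80*h^2*y^3 + 152*h^2*y^2 - 100*h^2*y - 32*h^2 - 128*h*y^3 + 80*h*y^2 + 160*h*y - 128*y^2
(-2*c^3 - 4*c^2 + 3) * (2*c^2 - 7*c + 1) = -4*c^5 + 6*c^4 + 26*c^3 + 2*c^2 - 21*c + 3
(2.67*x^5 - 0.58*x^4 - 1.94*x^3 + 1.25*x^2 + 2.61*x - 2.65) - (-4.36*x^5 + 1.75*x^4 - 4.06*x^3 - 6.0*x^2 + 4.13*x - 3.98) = 7.03*x^5 - 2.33*x^4 + 2.12*x^3 + 7.25*x^2 - 1.52*x + 1.33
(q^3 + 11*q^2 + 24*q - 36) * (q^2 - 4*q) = q^5 + 7*q^4 - 20*q^3 - 132*q^2 + 144*q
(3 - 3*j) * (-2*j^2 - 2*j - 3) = 6*j^3 + 3*j - 9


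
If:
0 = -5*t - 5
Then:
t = -1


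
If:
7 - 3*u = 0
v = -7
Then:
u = 7/3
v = -7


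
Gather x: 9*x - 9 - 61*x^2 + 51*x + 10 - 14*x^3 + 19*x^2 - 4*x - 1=-14*x^3 - 42*x^2 + 56*x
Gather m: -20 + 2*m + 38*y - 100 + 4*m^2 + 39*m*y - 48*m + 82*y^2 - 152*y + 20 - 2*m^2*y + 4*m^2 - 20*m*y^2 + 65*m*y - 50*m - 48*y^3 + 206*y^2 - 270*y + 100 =m^2*(8 - 2*y) + m*(-20*y^2 + 104*y - 96) - 48*y^3 + 288*y^2 - 384*y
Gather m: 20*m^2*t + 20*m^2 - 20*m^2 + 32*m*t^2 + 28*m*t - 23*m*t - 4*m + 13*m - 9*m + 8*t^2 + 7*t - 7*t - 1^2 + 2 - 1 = 20*m^2*t + m*(32*t^2 + 5*t) + 8*t^2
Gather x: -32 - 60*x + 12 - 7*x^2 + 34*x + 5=-7*x^2 - 26*x - 15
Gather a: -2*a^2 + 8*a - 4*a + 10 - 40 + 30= -2*a^2 + 4*a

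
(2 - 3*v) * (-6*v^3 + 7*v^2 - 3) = 18*v^4 - 33*v^3 + 14*v^2 + 9*v - 6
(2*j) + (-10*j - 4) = -8*j - 4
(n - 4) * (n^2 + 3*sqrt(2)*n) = n^3 - 4*n^2 + 3*sqrt(2)*n^2 - 12*sqrt(2)*n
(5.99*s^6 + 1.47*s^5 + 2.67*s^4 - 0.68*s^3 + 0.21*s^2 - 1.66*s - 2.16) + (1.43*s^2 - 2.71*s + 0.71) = 5.99*s^6 + 1.47*s^5 + 2.67*s^4 - 0.68*s^3 + 1.64*s^2 - 4.37*s - 1.45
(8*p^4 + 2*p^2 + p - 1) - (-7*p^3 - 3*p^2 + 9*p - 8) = 8*p^4 + 7*p^3 + 5*p^2 - 8*p + 7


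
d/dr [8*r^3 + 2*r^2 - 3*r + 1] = 24*r^2 + 4*r - 3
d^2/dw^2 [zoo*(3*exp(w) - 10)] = zoo*exp(w)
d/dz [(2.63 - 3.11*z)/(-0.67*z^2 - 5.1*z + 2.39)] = (-2.0837*z^2 + 3.5242*z + 5.9801)/(0.4489*z^4 + 6.834*z^3 + 22.8074*z^2 - 24.378*z + 5.7121)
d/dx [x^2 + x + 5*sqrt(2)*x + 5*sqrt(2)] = 2*x + 1 + 5*sqrt(2)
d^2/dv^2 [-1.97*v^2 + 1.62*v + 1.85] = -3.94000000000000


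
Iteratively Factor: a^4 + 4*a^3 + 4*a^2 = (a)*(a^3 + 4*a^2 + 4*a) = a*(a + 2)*(a^2 + 2*a) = a^2*(a + 2)*(a + 2)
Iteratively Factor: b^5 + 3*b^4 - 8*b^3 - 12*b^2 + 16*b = (b - 1)*(b^4 + 4*b^3 - 4*b^2 - 16*b) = (b - 1)*(b + 2)*(b^3 + 2*b^2 - 8*b) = (b - 1)*(b + 2)*(b + 4)*(b^2 - 2*b) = b*(b - 1)*(b + 2)*(b + 4)*(b - 2)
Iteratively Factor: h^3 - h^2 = (h - 1)*(h^2) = h*(h - 1)*(h)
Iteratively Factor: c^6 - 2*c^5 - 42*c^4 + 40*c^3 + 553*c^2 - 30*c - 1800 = (c + 3)*(c^5 - 5*c^4 - 27*c^3 + 121*c^2 + 190*c - 600) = (c + 3)*(c + 4)*(c^4 - 9*c^3 + 9*c^2 + 85*c - 150) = (c + 3)^2*(c + 4)*(c^3 - 12*c^2 + 45*c - 50) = (c - 5)*(c + 3)^2*(c + 4)*(c^2 - 7*c + 10) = (c - 5)*(c - 2)*(c + 3)^2*(c + 4)*(c - 5)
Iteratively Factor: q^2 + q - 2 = (q - 1)*(q + 2)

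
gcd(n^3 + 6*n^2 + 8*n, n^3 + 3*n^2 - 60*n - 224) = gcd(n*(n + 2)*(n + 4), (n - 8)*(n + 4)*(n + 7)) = n + 4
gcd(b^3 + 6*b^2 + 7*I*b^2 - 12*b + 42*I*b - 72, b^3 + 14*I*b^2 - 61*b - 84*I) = b^2 + 7*I*b - 12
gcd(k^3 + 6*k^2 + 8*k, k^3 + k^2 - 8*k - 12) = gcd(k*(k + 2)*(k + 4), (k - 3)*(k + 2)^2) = k + 2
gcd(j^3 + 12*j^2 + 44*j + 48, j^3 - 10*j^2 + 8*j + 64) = j + 2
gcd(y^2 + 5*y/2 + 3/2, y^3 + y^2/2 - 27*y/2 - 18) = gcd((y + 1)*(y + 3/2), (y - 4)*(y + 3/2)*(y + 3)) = y + 3/2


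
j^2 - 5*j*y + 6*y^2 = (j - 3*y)*(j - 2*y)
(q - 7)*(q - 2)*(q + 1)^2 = q^4 - 7*q^3 - 3*q^2 + 19*q + 14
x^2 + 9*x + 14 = (x + 2)*(x + 7)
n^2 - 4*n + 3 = (n - 3)*(n - 1)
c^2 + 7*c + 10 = (c + 2)*(c + 5)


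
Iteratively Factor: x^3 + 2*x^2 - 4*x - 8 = (x - 2)*(x^2 + 4*x + 4) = (x - 2)*(x + 2)*(x + 2)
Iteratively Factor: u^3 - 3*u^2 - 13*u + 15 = (u - 5)*(u^2 + 2*u - 3) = (u - 5)*(u + 3)*(u - 1)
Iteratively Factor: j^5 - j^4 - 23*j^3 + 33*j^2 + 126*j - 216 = (j - 3)*(j^4 + 2*j^3 - 17*j^2 - 18*j + 72) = (j - 3)*(j + 4)*(j^3 - 2*j^2 - 9*j + 18) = (j - 3)*(j + 3)*(j + 4)*(j^2 - 5*j + 6) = (j - 3)^2*(j + 3)*(j + 4)*(j - 2)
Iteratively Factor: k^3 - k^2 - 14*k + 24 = (k - 3)*(k^2 + 2*k - 8) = (k - 3)*(k - 2)*(k + 4)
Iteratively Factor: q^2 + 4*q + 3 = (q + 3)*(q + 1)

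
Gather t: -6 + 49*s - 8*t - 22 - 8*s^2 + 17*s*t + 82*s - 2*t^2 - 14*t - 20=-8*s^2 + 131*s - 2*t^2 + t*(17*s - 22) - 48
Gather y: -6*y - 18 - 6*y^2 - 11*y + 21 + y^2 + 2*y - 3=-5*y^2 - 15*y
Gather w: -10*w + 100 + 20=120 - 10*w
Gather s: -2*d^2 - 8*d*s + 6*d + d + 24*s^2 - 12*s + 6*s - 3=-2*d^2 + 7*d + 24*s^2 + s*(-8*d - 6) - 3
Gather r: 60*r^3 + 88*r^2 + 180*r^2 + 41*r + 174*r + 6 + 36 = 60*r^3 + 268*r^2 + 215*r + 42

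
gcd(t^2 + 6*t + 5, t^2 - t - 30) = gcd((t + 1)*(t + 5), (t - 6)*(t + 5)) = t + 5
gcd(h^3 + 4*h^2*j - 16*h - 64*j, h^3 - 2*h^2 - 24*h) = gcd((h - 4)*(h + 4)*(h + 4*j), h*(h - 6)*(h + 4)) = h + 4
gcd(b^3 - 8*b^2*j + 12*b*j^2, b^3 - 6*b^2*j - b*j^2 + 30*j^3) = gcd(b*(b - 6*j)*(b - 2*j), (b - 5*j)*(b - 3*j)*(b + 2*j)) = 1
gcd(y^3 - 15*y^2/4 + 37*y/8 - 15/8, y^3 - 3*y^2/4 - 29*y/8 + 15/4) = y^2 - 11*y/4 + 15/8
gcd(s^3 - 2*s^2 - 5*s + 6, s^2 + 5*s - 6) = s - 1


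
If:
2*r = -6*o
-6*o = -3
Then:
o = 1/2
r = -3/2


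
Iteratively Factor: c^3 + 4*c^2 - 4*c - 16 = (c + 4)*(c^2 - 4) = (c + 2)*(c + 4)*(c - 2)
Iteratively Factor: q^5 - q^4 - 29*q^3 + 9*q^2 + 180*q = (q + 3)*(q^4 - 4*q^3 - 17*q^2 + 60*q) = (q + 3)*(q + 4)*(q^3 - 8*q^2 + 15*q) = (q - 5)*(q + 3)*(q + 4)*(q^2 - 3*q) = (q - 5)*(q - 3)*(q + 3)*(q + 4)*(q)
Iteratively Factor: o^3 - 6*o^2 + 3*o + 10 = (o - 5)*(o^2 - o - 2) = (o - 5)*(o + 1)*(o - 2)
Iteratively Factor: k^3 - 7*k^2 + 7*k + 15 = (k - 3)*(k^2 - 4*k - 5) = (k - 5)*(k - 3)*(k + 1)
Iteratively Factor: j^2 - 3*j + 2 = (j - 2)*(j - 1)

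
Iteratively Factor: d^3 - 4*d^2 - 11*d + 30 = (d + 3)*(d^2 - 7*d + 10) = (d - 5)*(d + 3)*(d - 2)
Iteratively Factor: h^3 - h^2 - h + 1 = (h + 1)*(h^2 - 2*h + 1) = (h - 1)*(h + 1)*(h - 1)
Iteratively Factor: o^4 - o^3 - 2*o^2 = (o)*(o^3 - o^2 - 2*o) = o*(o + 1)*(o^2 - 2*o) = o*(o - 2)*(o + 1)*(o)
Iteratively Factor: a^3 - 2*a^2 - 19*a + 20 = (a - 1)*(a^2 - a - 20) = (a - 5)*(a - 1)*(a + 4)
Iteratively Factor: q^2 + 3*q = (q)*(q + 3)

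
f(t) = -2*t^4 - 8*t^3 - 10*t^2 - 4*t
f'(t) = -8*t^3 - 24*t^2 - 20*t - 4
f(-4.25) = -202.01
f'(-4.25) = 261.62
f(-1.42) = 0.29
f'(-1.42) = -1.09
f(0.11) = -0.57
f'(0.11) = -6.50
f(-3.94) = -132.14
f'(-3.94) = 191.54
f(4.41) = -1654.71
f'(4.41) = -1245.08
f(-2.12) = -0.64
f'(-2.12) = 6.76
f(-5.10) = -531.53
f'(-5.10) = 534.97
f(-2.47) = -5.02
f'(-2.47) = 19.53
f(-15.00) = -76440.00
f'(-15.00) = 21896.00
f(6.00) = -4704.00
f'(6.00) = -2716.00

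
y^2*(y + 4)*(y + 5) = y^4 + 9*y^3 + 20*y^2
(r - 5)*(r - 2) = r^2 - 7*r + 10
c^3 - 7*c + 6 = (c - 2)*(c - 1)*(c + 3)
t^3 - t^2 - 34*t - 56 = (t - 7)*(t + 2)*(t + 4)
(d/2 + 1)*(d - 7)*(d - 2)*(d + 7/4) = d^4/2 - 21*d^3/8 - 65*d^2/8 + 21*d/2 + 49/2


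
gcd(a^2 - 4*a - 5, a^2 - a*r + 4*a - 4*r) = 1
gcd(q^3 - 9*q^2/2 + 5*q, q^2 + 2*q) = q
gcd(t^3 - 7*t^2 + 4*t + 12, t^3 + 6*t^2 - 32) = t - 2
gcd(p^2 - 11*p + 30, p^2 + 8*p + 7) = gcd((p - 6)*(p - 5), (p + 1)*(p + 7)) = 1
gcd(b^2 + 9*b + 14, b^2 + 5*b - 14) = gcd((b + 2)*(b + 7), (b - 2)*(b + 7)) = b + 7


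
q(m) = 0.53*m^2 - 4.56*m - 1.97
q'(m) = 1.06*m - 4.56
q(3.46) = -11.40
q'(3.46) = -0.89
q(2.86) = -10.68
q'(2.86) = -1.53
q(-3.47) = 20.23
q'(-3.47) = -8.24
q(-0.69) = 1.43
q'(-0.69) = -5.29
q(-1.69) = 7.25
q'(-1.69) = -6.35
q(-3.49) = 20.40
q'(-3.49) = -8.26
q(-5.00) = 34.08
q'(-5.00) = -9.86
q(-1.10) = 3.69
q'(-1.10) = -5.73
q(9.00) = -0.08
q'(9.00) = 4.98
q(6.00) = -10.25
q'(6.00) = 1.80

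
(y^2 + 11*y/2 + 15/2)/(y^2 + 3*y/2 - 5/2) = (y + 3)/(y - 1)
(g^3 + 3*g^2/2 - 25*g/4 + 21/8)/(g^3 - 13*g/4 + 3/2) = (g + 7/2)/(g + 2)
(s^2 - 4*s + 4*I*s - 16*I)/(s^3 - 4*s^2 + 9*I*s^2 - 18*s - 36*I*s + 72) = (s + 4*I)/(s^2 + 9*I*s - 18)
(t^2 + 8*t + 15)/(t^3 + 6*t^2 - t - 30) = 1/(t - 2)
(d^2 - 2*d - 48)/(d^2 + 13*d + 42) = (d - 8)/(d + 7)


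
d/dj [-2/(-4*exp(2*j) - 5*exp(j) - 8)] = (-16*exp(j) - 10)*exp(j)/(4*exp(2*j) + 5*exp(j) + 8)^2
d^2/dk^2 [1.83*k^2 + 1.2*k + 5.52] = 3.66000000000000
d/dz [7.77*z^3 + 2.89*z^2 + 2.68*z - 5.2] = 23.31*z^2 + 5.78*z + 2.68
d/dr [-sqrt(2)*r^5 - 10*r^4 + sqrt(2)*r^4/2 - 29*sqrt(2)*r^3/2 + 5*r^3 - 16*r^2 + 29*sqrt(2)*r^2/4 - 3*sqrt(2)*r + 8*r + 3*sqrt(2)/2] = -5*sqrt(2)*r^4 - 40*r^3 + 2*sqrt(2)*r^3 - 87*sqrt(2)*r^2/2 + 15*r^2 - 32*r + 29*sqrt(2)*r/2 - 3*sqrt(2) + 8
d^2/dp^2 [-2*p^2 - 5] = -4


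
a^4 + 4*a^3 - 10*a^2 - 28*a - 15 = (a - 3)*(a + 1)^2*(a + 5)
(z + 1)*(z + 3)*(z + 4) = z^3 + 8*z^2 + 19*z + 12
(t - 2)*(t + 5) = t^2 + 3*t - 10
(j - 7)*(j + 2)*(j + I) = j^3 - 5*j^2 + I*j^2 - 14*j - 5*I*j - 14*I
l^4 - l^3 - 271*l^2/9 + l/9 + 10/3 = (l - 6)*(l - 1/3)*(l + 1/3)*(l + 5)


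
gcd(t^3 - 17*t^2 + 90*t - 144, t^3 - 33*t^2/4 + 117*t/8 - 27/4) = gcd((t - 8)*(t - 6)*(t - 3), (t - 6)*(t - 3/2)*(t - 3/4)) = t - 6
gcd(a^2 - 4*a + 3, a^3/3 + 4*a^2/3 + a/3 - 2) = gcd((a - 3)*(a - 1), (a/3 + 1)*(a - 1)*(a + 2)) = a - 1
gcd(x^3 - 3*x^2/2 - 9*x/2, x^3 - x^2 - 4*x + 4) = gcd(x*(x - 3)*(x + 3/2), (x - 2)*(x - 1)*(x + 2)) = 1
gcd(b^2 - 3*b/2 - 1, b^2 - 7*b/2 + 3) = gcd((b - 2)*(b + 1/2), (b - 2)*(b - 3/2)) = b - 2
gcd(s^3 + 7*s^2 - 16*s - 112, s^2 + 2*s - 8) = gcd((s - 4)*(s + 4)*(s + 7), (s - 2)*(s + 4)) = s + 4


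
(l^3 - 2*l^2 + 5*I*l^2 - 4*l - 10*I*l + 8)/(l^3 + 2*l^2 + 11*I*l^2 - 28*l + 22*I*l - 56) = (l^2 + l*(-2 + I) - 2*I)/(l^2 + l*(2 + 7*I) + 14*I)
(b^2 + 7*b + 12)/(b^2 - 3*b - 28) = (b + 3)/(b - 7)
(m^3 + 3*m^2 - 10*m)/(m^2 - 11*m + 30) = m*(m^2 + 3*m - 10)/(m^2 - 11*m + 30)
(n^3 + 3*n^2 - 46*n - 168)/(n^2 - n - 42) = n + 4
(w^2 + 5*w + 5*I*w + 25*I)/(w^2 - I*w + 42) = (w^2 + 5*w*(1 + I) + 25*I)/(w^2 - I*w + 42)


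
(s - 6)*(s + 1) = s^2 - 5*s - 6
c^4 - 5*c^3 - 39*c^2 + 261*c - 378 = (c - 6)*(c - 3)^2*(c + 7)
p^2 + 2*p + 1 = (p + 1)^2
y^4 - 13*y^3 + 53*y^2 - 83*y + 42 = (y - 7)*(y - 3)*(y - 2)*(y - 1)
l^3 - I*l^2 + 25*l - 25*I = (l - 5*I)*(l - I)*(l + 5*I)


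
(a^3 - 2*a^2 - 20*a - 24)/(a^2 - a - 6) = (a^2 - 4*a - 12)/(a - 3)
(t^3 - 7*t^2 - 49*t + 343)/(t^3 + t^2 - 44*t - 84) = (t^2 - 49)/(t^2 + 8*t + 12)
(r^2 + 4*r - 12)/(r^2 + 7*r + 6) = (r - 2)/(r + 1)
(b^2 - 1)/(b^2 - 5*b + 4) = (b + 1)/(b - 4)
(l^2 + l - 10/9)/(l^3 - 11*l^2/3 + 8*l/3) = (9*l^2 + 9*l - 10)/(3*l*(3*l^2 - 11*l + 8))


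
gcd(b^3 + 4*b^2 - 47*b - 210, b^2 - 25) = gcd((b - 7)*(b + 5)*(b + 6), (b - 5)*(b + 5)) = b + 5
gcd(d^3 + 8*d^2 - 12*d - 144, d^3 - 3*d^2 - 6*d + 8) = d - 4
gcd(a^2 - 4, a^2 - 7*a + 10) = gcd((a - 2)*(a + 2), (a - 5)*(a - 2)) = a - 2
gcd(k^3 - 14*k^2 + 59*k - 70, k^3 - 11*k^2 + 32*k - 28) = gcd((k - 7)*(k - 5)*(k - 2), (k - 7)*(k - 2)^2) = k^2 - 9*k + 14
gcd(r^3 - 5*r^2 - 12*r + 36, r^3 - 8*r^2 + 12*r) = r^2 - 8*r + 12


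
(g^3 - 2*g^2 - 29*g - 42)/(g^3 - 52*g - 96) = (g^2 - 4*g - 21)/(g^2 - 2*g - 48)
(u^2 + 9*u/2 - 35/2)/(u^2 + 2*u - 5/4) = 2*(2*u^2 + 9*u - 35)/(4*u^2 + 8*u - 5)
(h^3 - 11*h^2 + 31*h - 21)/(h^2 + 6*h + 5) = (h^3 - 11*h^2 + 31*h - 21)/(h^2 + 6*h + 5)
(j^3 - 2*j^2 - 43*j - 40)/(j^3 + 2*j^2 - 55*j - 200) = (j + 1)/(j + 5)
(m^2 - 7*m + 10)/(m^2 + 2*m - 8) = (m - 5)/(m + 4)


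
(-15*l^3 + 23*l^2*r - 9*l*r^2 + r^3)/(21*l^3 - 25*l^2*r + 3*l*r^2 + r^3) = (-5*l + r)/(7*l + r)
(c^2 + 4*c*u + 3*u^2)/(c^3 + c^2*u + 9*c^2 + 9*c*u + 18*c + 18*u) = (c + 3*u)/(c^2 + 9*c + 18)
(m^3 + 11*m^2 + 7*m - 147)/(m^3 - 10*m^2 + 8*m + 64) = (m^3 + 11*m^2 + 7*m - 147)/(m^3 - 10*m^2 + 8*m + 64)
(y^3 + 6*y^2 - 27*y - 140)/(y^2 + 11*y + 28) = y - 5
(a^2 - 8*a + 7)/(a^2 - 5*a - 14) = (a - 1)/(a + 2)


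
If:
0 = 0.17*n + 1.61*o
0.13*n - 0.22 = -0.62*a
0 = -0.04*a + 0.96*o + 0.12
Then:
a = 0.12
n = 1.14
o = -0.12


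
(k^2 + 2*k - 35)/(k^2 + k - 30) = (k + 7)/(k + 6)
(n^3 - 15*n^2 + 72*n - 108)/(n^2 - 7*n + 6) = (n^2 - 9*n + 18)/(n - 1)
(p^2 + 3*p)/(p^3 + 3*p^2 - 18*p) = (p + 3)/(p^2 + 3*p - 18)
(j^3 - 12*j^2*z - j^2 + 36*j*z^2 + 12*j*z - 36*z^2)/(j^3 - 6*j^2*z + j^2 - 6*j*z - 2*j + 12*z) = (j - 6*z)/(j + 2)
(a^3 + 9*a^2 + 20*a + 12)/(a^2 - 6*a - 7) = (a^2 + 8*a + 12)/(a - 7)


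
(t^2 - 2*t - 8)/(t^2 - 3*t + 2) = (t^2 - 2*t - 8)/(t^2 - 3*t + 2)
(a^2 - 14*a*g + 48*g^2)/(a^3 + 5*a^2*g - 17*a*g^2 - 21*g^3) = (a^2 - 14*a*g + 48*g^2)/(a^3 + 5*a^2*g - 17*a*g^2 - 21*g^3)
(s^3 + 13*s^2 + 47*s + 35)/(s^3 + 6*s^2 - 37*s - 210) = (s + 1)/(s - 6)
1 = 1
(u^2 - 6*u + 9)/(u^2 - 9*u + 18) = (u - 3)/(u - 6)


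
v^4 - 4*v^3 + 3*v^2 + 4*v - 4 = (v - 2)^2*(v - 1)*(v + 1)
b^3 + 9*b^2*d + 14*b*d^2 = b*(b + 2*d)*(b + 7*d)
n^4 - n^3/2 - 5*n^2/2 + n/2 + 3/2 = (n - 3/2)*(n - 1)*(n + 1)^2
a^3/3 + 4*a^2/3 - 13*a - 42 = (a/3 + 1)*(a - 6)*(a + 7)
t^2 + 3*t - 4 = (t - 1)*(t + 4)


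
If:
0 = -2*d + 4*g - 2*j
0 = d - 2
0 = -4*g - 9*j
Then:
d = 2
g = 9/11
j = -4/11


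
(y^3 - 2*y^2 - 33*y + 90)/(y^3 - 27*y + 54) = (y - 5)/(y - 3)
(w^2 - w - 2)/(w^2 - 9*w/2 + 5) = 2*(w + 1)/(2*w - 5)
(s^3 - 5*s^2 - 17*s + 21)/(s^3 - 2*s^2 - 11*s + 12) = (s - 7)/(s - 4)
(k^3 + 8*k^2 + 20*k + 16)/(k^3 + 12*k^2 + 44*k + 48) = (k + 2)/(k + 6)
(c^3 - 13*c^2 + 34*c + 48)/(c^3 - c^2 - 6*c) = (-c^3 + 13*c^2 - 34*c - 48)/(c*(-c^2 + c + 6))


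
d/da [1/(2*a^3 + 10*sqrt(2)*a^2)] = (-3*a - 10*sqrt(2))/(2*a^3*(a + 5*sqrt(2))^2)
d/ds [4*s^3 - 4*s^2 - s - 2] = 12*s^2 - 8*s - 1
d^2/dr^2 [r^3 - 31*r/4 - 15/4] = 6*r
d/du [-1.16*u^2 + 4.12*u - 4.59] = 4.12 - 2.32*u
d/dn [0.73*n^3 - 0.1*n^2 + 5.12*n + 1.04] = 2.19*n^2 - 0.2*n + 5.12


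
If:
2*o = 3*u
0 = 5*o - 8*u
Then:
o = 0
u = 0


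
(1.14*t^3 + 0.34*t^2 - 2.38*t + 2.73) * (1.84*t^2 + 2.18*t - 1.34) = 2.0976*t^5 + 3.1108*t^4 - 5.1656*t^3 - 0.620800000000001*t^2 + 9.1406*t - 3.6582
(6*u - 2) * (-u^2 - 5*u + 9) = -6*u^3 - 28*u^2 + 64*u - 18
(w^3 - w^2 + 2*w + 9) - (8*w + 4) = w^3 - w^2 - 6*w + 5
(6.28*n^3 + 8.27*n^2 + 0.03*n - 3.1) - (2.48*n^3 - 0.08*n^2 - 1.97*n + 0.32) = 3.8*n^3 + 8.35*n^2 + 2.0*n - 3.42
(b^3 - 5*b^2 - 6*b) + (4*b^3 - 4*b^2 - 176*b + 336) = 5*b^3 - 9*b^2 - 182*b + 336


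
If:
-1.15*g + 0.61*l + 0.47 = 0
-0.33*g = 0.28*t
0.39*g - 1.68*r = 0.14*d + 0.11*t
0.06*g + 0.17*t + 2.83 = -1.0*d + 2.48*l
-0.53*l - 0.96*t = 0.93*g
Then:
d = -2.28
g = 0.51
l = 0.19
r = 0.35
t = -0.60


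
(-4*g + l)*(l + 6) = -4*g*l - 24*g + l^2 + 6*l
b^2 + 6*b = b*(b + 6)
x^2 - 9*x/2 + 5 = (x - 5/2)*(x - 2)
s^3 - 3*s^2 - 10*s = s*(s - 5)*(s + 2)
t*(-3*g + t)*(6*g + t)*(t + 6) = -18*g^2*t^2 - 108*g^2*t + 3*g*t^3 + 18*g*t^2 + t^4 + 6*t^3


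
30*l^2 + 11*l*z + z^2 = (5*l + z)*(6*l + z)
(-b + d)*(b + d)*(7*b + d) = -7*b^3 - b^2*d + 7*b*d^2 + d^3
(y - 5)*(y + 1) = y^2 - 4*y - 5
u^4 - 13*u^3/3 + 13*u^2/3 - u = u*(u - 3)*(u - 1)*(u - 1/3)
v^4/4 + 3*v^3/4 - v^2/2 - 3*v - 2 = (v/4 + 1/2)*(v - 2)*(v + 1)*(v + 2)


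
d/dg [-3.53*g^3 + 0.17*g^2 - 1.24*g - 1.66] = -10.59*g^2 + 0.34*g - 1.24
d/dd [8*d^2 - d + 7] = 16*d - 1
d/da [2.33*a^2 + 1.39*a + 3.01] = 4.66*a + 1.39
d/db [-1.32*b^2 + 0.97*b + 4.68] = 0.97 - 2.64*b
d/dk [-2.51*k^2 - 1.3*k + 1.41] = -5.02*k - 1.3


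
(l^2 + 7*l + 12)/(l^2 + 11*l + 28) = (l + 3)/(l + 7)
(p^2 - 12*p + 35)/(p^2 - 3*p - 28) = (p - 5)/(p + 4)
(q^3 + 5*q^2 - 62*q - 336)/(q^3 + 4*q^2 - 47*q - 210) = (q^2 - q - 56)/(q^2 - 2*q - 35)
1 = 1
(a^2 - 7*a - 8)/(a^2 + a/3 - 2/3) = 3*(a - 8)/(3*a - 2)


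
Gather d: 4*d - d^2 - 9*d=-d^2 - 5*d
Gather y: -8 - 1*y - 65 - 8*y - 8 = -9*y - 81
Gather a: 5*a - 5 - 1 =5*a - 6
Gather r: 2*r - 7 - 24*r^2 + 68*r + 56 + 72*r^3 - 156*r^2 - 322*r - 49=72*r^3 - 180*r^2 - 252*r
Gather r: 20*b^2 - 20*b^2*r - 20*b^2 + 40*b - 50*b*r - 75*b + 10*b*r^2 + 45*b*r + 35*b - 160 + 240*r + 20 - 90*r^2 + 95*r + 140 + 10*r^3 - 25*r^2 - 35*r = 10*r^3 + r^2*(10*b - 115) + r*(-20*b^2 - 5*b + 300)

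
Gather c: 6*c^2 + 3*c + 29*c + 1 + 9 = 6*c^2 + 32*c + 10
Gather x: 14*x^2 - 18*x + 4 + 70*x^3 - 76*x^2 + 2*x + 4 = 70*x^3 - 62*x^2 - 16*x + 8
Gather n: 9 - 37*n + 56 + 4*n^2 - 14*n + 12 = 4*n^2 - 51*n + 77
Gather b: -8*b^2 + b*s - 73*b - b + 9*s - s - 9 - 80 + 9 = -8*b^2 + b*(s - 74) + 8*s - 80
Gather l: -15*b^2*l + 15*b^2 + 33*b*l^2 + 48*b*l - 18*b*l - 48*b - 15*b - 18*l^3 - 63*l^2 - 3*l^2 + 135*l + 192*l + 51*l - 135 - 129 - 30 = 15*b^2 - 63*b - 18*l^3 + l^2*(33*b - 66) + l*(-15*b^2 + 30*b + 378) - 294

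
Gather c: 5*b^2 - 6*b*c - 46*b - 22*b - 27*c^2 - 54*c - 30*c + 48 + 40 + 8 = 5*b^2 - 68*b - 27*c^2 + c*(-6*b - 84) + 96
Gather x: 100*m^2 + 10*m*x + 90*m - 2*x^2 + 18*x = 100*m^2 + 90*m - 2*x^2 + x*(10*m + 18)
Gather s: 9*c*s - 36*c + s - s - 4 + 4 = 9*c*s - 36*c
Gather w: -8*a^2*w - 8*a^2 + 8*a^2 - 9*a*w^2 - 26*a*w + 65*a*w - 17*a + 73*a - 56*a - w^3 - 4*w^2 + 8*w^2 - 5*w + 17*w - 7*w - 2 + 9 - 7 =-w^3 + w^2*(4 - 9*a) + w*(-8*a^2 + 39*a + 5)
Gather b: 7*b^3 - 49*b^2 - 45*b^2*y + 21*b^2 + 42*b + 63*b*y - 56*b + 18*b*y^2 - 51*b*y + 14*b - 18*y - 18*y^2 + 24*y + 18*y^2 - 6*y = 7*b^3 + b^2*(-45*y - 28) + b*(18*y^2 + 12*y)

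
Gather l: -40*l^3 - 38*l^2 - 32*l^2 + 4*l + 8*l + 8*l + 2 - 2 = -40*l^3 - 70*l^2 + 20*l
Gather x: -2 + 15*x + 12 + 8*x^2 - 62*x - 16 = 8*x^2 - 47*x - 6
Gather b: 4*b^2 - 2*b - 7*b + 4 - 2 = 4*b^2 - 9*b + 2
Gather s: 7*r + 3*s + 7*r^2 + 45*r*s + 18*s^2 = 7*r^2 + 7*r + 18*s^2 + s*(45*r + 3)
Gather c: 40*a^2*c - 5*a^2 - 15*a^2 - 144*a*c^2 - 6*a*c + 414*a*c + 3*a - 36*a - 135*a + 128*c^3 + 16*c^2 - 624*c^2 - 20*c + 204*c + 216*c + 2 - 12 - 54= -20*a^2 - 168*a + 128*c^3 + c^2*(-144*a - 608) + c*(40*a^2 + 408*a + 400) - 64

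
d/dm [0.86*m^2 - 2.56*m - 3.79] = 1.72*m - 2.56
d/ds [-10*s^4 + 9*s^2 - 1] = -40*s^3 + 18*s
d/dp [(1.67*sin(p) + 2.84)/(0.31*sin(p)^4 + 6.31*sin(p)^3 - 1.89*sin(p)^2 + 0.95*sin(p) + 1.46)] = (-1.5531*sin(p)^4 - 24.597*sin(p)^3 - 50.6049*sin(p)^2 + 10.7352*sin(p) - 0.2598)*cos(p)/(0.0961*sin(p)^8 + 3.9122*sin(p)^7 + 38.6443*sin(p)^6 - 23.2628*sin(p)^5 + 16.4663*sin(p)^4 + 14.8342*sin(p)^3 - 4.6163*sin(p)^2 + 2.774*sin(p) + 2.1316)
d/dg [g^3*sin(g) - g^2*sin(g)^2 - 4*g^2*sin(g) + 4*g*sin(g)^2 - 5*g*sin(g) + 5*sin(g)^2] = g^3*cos(g) + 3*g^2*sin(g) - g^2*sin(2*g) - 4*g^2*cos(g) - 2*g*sin(g)^2 - 8*g*sin(g) + 4*g*sin(2*g) - 5*g*cos(g) + 4*sin(g)^2 - 5*sin(g) + 5*sin(2*g)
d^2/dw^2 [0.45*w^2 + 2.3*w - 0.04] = 0.900000000000000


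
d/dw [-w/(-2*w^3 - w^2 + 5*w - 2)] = (2*w^3 + w^2 - w*(6*w^2 + 2*w - 5) - 5*w + 2)/(2*w^3 + w^2 - 5*w + 2)^2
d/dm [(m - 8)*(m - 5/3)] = 2*m - 29/3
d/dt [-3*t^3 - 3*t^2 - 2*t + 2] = -9*t^2 - 6*t - 2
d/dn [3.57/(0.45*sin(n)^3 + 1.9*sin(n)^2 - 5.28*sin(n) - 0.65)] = (-4.8195*sin(n)^2 - 13.566*sin(n) + 18.8496)*cos(n)/(0.45*sin(n)^3 + 1.9*sin(n)^2 - 5.28*sin(n) - 0.65)^2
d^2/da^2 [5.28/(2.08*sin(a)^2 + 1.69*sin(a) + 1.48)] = (-91.373568*sin(a)^4 - 55.680768*sin(a)^3 + 186.995952*sin(a)^2 + 124.567872*sin(a) - 2.347488)/(2.08*sin(a)^2 + 1.69*sin(a) + 1.48)^3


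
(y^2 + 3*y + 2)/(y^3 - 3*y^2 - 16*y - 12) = 1/(y - 6)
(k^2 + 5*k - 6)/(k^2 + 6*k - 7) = (k + 6)/(k + 7)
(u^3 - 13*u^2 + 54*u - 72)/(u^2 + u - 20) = (u^2 - 9*u + 18)/(u + 5)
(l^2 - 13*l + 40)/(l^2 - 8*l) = (l - 5)/l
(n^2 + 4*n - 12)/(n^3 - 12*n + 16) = (n + 6)/(n^2 + 2*n - 8)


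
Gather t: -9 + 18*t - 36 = 18*t - 45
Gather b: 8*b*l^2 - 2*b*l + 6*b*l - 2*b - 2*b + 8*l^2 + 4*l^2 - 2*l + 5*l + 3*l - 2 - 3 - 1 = b*(8*l^2 + 4*l - 4) + 12*l^2 + 6*l - 6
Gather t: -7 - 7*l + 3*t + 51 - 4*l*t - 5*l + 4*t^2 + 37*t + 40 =-12*l + 4*t^2 + t*(40 - 4*l) + 84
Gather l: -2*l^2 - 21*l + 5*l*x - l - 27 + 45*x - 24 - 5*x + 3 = -2*l^2 + l*(5*x - 22) + 40*x - 48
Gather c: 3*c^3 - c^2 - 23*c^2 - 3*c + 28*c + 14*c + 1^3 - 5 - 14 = 3*c^3 - 24*c^2 + 39*c - 18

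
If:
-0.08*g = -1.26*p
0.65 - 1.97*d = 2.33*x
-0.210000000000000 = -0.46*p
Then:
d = 0.32994923857868 - 1.18274111675127*x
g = 7.19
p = 0.46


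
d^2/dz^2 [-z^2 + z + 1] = -2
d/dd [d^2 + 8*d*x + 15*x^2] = 2*d + 8*x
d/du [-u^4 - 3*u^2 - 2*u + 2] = -4*u^3 - 6*u - 2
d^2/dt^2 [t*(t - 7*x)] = 2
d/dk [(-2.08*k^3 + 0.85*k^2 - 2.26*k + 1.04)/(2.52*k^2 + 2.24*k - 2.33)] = (-5.2416*k^4 - 9.3184*k^3 + 22.1384*k^2 - 9.2026*k + 2.9362)/(6.3504*k^4 + 11.2896*k^3 - 6.7256*k^2 - 10.4384*k + 5.4289)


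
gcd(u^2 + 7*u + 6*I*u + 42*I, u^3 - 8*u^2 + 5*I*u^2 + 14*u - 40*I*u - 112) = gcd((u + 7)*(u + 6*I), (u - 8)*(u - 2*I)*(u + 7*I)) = 1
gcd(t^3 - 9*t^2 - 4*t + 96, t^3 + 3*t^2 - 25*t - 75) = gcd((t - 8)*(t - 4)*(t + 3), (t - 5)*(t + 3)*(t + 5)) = t + 3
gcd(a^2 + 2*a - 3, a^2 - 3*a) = 1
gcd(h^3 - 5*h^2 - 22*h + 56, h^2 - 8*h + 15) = 1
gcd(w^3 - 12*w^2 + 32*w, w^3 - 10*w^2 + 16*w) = w^2 - 8*w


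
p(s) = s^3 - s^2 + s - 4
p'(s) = 3*s^2 - 2*s + 1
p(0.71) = -3.44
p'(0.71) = 1.09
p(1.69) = -0.34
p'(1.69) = 6.19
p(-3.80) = -77.11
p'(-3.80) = 51.92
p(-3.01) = -43.34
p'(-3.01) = 34.20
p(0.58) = -3.56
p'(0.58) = 0.85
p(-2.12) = -20.14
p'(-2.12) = 18.72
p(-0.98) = -6.88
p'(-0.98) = 5.84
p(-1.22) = -8.52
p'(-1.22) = 7.91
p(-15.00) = -3619.00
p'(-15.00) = 706.00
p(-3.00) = -43.00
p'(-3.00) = 34.00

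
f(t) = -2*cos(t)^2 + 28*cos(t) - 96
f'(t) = 4*sin(t)*cos(t) - 28*sin(t)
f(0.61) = -74.39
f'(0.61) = -14.16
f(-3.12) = -125.99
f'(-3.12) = 0.69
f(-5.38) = -79.43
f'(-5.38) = -20.04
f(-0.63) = -74.68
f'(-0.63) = 14.59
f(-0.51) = -73.09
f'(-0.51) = 11.96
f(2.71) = -123.08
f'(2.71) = -13.23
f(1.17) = -85.38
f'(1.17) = -24.34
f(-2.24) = -114.14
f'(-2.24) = 23.91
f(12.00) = -73.80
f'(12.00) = 13.21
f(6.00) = -70.96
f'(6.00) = 6.75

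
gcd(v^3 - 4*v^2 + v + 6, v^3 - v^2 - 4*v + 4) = v - 2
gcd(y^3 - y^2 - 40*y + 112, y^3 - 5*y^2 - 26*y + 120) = y - 4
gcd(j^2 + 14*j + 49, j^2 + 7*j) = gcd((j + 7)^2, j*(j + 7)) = j + 7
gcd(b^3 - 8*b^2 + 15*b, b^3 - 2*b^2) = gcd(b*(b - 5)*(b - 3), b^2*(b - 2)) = b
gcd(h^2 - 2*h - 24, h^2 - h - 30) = h - 6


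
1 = 1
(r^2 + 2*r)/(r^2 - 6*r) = (r + 2)/(r - 6)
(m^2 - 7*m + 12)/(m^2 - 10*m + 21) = (m - 4)/(m - 7)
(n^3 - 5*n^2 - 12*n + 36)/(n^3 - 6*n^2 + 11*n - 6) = (n^2 - 3*n - 18)/(n^2 - 4*n + 3)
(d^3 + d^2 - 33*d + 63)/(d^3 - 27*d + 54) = (d + 7)/(d + 6)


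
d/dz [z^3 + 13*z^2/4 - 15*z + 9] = 3*z^2 + 13*z/2 - 15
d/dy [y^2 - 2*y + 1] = 2*y - 2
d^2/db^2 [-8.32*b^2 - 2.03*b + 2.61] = -16.6400000000000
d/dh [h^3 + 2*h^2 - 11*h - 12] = 3*h^2 + 4*h - 11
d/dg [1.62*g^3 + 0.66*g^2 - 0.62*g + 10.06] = 4.86*g^2 + 1.32*g - 0.62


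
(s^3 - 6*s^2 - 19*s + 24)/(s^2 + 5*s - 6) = (s^2 - 5*s - 24)/(s + 6)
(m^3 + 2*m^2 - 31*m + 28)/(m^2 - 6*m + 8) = (m^2 + 6*m - 7)/(m - 2)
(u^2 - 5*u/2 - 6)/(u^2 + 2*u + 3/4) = 2*(u - 4)/(2*u + 1)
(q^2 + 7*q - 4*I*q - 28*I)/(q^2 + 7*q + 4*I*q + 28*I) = (q - 4*I)/(q + 4*I)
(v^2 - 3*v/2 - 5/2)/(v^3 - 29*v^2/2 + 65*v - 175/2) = (v + 1)/(v^2 - 12*v + 35)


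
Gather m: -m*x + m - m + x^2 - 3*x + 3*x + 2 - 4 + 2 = -m*x + x^2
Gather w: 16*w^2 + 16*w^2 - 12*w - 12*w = 32*w^2 - 24*w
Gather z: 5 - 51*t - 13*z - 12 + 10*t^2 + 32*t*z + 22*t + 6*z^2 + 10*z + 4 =10*t^2 - 29*t + 6*z^2 + z*(32*t - 3) - 3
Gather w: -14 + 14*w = 14*w - 14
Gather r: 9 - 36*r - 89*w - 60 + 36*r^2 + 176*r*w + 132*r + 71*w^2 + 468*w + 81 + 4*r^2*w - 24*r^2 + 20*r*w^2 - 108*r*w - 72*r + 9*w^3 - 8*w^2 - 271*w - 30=r^2*(4*w + 12) + r*(20*w^2 + 68*w + 24) + 9*w^3 + 63*w^2 + 108*w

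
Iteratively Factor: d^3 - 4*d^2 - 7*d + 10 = (d + 2)*(d^2 - 6*d + 5) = (d - 1)*(d + 2)*(d - 5)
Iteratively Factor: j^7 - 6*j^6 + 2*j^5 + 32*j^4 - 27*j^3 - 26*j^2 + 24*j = (j + 2)*(j^6 - 8*j^5 + 18*j^4 - 4*j^3 - 19*j^2 + 12*j) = (j - 1)*(j + 2)*(j^5 - 7*j^4 + 11*j^3 + 7*j^2 - 12*j) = (j - 1)^2*(j + 2)*(j^4 - 6*j^3 + 5*j^2 + 12*j) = (j - 4)*(j - 1)^2*(j + 2)*(j^3 - 2*j^2 - 3*j) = j*(j - 4)*(j - 1)^2*(j + 2)*(j^2 - 2*j - 3) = j*(j - 4)*(j - 3)*(j - 1)^2*(j + 2)*(j + 1)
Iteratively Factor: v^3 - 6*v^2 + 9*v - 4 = (v - 1)*(v^2 - 5*v + 4) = (v - 1)^2*(v - 4)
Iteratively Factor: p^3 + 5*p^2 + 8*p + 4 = (p + 2)*(p^2 + 3*p + 2) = (p + 1)*(p + 2)*(p + 2)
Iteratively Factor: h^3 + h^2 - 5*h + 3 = (h - 1)*(h^2 + 2*h - 3) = (h - 1)*(h + 3)*(h - 1)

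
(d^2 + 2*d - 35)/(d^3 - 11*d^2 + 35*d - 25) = (d + 7)/(d^2 - 6*d + 5)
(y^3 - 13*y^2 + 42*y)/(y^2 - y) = (y^2 - 13*y + 42)/(y - 1)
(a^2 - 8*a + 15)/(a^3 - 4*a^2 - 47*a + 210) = (a - 3)/(a^2 + a - 42)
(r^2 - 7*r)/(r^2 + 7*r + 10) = r*(r - 7)/(r^2 + 7*r + 10)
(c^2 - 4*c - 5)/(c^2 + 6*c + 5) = (c - 5)/(c + 5)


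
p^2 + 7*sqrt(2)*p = p*(p + 7*sqrt(2))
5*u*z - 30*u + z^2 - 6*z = (5*u + z)*(z - 6)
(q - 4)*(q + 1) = q^2 - 3*q - 4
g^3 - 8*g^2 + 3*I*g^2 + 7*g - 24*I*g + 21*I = (g - 7)*(g - 1)*(g + 3*I)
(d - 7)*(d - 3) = d^2 - 10*d + 21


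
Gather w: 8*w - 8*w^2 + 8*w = -8*w^2 + 16*w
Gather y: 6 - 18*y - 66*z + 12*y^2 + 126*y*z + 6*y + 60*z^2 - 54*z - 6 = 12*y^2 + y*(126*z - 12) + 60*z^2 - 120*z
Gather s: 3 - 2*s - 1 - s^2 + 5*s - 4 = -s^2 + 3*s - 2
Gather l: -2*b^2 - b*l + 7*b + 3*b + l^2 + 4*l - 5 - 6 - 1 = -2*b^2 + 10*b + l^2 + l*(4 - b) - 12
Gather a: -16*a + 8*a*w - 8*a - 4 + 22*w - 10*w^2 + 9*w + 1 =a*(8*w - 24) - 10*w^2 + 31*w - 3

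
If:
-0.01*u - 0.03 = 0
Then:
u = -3.00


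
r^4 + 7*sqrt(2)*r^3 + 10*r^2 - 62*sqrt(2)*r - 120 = (r - 2*sqrt(2))*(r + sqrt(2))*(r + 3*sqrt(2))*(r + 5*sqrt(2))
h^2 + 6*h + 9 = (h + 3)^2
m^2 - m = m*(m - 1)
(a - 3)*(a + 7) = a^2 + 4*a - 21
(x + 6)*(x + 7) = x^2 + 13*x + 42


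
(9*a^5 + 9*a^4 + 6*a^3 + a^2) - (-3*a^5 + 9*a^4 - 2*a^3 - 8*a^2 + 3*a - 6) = 12*a^5 + 8*a^3 + 9*a^2 - 3*a + 6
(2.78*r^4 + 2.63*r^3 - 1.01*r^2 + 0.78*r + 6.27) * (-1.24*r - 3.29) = -3.4472*r^5 - 12.4074*r^4 - 7.4003*r^3 + 2.3557*r^2 - 10.341*r - 20.6283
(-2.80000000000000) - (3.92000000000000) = -6.72000000000000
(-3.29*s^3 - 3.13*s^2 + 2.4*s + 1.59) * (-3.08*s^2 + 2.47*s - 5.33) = 10.1332*s^5 + 1.5141*s^4 + 2.4126*s^3 + 17.7137*s^2 - 8.8647*s - 8.4747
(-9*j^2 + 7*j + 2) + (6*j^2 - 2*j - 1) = -3*j^2 + 5*j + 1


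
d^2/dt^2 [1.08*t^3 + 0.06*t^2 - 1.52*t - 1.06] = 6.48*t + 0.12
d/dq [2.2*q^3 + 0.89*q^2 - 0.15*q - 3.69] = 6.6*q^2 + 1.78*q - 0.15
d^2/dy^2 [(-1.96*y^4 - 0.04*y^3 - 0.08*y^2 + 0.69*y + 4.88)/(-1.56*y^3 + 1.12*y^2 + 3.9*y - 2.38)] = (-1.4210854715202e-14*y^8 - 1.4210854715202e-14*y^7 + 29.29568*y^6 - 0.909791999999911*y^5 + 13.382112*y^4 - 168.216304*y^3 + 304.431168*y^2 - 28.860384*y - 186.368712)/(3.796416*y^9 - 8.176896*y^8 - 22.602528*y^7 + 56.855456*y^6 + 31.556304*y^5 - 129.028704*y^4 + 29.565432*y^3 + 89.567016*y^2 - 66.27348*y + 13.481272)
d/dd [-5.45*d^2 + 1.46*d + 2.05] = 1.46 - 10.9*d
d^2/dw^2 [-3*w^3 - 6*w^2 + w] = -18*w - 12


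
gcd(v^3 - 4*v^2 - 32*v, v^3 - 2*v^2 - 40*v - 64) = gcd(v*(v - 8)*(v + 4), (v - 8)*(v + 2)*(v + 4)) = v^2 - 4*v - 32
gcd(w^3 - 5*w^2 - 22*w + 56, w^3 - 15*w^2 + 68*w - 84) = w^2 - 9*w + 14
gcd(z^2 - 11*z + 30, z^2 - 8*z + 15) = z - 5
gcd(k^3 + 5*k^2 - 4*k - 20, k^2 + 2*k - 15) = k + 5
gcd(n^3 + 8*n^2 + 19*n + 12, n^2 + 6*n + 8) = n + 4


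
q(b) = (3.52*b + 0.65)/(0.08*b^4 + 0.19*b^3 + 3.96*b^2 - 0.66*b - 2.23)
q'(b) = (3.52*b + 0.65)*(-0.32*b^3 - 0.57*b^2 - 7.92*b + 0.66)/(0.08*b^4 + 0.19*b^3 + 3.96*b^2 - 0.66*b - 2.23)^2 + 3.52/(0.08*b^4 + 0.19*b^3 + 3.96*b^2 - 0.66*b - 2.23) = (0.2816*b^4 + 0.6688*b^3 + 13.9392*b^2 - 2.3232*b - (3.52*b + 0.65)*(0.32*b^3 + 0.57*b^2 + 7.92*b - 0.66) - 7.8496)/(0.08*b^4 + 0.19*b^3 + 3.96*b^2 - 0.66*b - 2.23)^2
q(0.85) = 15.94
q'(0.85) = -450.40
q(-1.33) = -0.74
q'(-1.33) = -0.84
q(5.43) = 0.09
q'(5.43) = -0.03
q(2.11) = 0.46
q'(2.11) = -0.38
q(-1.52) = -0.61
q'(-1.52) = -0.54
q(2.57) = 0.34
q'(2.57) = -0.21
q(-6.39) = -0.09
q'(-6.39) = -0.03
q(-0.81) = -2.63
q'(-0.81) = -17.42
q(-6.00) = -0.10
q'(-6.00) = -0.03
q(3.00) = 0.26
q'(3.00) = -0.14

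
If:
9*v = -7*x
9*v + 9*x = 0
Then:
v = 0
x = 0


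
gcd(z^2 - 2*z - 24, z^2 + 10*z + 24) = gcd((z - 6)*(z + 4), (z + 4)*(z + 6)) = z + 4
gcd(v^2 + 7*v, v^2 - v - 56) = v + 7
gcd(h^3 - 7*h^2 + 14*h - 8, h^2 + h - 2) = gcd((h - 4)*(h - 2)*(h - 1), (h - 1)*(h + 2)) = h - 1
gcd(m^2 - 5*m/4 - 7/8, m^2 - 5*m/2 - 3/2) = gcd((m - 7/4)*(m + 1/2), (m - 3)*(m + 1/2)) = m + 1/2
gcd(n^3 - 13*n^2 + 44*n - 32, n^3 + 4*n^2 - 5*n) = n - 1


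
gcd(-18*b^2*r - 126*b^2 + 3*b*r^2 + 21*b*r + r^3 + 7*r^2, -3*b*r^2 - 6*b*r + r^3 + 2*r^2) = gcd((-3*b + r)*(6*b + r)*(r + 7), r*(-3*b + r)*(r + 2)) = -3*b + r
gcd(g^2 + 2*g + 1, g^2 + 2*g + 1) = g^2 + 2*g + 1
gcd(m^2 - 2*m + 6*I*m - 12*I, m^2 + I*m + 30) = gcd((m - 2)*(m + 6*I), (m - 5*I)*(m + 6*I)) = m + 6*I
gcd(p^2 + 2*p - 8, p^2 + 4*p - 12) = p - 2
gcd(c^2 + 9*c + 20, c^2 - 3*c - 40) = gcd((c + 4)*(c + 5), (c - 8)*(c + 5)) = c + 5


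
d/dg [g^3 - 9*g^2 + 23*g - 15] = 3*g^2 - 18*g + 23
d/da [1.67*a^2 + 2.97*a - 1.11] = 3.34*a + 2.97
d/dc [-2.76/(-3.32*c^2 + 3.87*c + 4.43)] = (10.6812 - 18.3264*c)/(-3.32*c^2 + 3.87*c + 4.43)^2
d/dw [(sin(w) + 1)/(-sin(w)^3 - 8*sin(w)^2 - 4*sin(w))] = (2*sin(w)^3 + 11*sin(w)^2 + 16*sin(w) + 4)*cos(w)/((sin(w)^2 + 8*sin(w) + 4)^2*sin(w)^2)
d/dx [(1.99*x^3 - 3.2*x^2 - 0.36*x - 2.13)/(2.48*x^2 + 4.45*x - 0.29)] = (4.9352*x^4 + 17.711*x^3 - 15.0785*x^2 + 12.4208*x + 9.5829)/(6.1504*x^4 + 22.072*x^3 + 18.3641*x^2 - 2.581*x + 0.0841)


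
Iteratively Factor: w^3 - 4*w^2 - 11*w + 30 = (w + 3)*(w^2 - 7*w + 10) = (w - 5)*(w + 3)*(w - 2)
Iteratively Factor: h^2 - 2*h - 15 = (h - 5)*(h + 3)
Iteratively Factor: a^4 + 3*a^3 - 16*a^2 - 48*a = (a - 4)*(a^3 + 7*a^2 + 12*a) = (a - 4)*(a + 4)*(a^2 + 3*a) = a*(a - 4)*(a + 4)*(a + 3)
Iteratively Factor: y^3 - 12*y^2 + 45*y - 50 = (y - 5)*(y^2 - 7*y + 10) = (y - 5)*(y - 2)*(y - 5)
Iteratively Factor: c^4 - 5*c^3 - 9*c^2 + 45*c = (c - 3)*(c^3 - 2*c^2 - 15*c) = (c - 3)*(c + 3)*(c^2 - 5*c) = (c - 5)*(c - 3)*(c + 3)*(c)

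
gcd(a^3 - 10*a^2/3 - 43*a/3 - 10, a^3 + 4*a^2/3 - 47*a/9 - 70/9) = a + 5/3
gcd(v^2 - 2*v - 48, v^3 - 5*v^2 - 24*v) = v - 8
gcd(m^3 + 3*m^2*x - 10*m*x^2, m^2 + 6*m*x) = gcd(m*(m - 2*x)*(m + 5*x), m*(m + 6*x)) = m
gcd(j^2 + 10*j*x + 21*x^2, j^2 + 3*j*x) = j + 3*x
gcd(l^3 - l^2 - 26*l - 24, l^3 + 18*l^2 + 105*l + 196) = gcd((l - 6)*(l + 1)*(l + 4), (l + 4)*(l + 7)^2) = l + 4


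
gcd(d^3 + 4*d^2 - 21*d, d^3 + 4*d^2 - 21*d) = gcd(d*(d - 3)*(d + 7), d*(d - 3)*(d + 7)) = d^3 + 4*d^2 - 21*d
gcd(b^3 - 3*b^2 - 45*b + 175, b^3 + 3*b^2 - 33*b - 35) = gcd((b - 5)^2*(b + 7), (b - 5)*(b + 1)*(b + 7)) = b^2 + 2*b - 35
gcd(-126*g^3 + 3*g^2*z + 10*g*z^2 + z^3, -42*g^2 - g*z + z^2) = 6*g + z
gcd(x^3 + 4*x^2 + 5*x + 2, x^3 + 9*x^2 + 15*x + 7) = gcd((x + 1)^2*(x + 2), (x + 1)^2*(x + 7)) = x^2 + 2*x + 1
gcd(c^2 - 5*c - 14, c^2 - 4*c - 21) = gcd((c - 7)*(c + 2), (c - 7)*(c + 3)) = c - 7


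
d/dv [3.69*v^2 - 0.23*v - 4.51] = 7.38*v - 0.23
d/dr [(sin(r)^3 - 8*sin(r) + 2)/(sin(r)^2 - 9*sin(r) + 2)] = (sin(r)^4 - 18*sin(r)^3 + 14*sin(r)^2 - 4*sin(r) + 2)*cos(r)/(sin(r)^2 - 9*sin(r) + 2)^2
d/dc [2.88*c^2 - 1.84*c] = 5.76*c - 1.84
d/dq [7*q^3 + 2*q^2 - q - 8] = 21*q^2 + 4*q - 1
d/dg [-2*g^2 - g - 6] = -4*g - 1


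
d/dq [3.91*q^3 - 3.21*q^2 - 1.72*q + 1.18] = 11.73*q^2 - 6.42*q - 1.72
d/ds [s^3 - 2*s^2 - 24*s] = 3*s^2 - 4*s - 24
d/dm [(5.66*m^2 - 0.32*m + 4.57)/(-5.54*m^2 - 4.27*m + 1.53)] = (-25.941*m^2 + 67.9552*m + 19.0243)/(30.6916*m^4 + 47.3116*m^3 + 1.2805*m^2 - 13.0662*m + 2.3409)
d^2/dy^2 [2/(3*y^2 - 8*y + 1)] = 4*(-9*y^2 + 24*y + 4*(3*y - 4)^2 - 3)/(3*y^2 - 8*y + 1)^3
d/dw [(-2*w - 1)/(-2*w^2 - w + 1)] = (4*w^2 + 2*w - (2*w + 1)*(4*w + 1) - 2)/(2*w^2 + w - 1)^2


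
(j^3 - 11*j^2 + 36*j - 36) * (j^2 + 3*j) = j^5 - 8*j^4 + 3*j^3 + 72*j^2 - 108*j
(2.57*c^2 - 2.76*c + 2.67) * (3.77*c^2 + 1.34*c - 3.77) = 9.6889*c^4 - 6.9614*c^3 - 3.3214*c^2 + 13.983*c - 10.0659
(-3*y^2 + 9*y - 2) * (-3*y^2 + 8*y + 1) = 9*y^4 - 51*y^3 + 75*y^2 - 7*y - 2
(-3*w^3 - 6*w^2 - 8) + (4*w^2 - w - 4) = -3*w^3 - 2*w^2 - w - 12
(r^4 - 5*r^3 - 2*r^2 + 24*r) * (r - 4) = r^5 - 9*r^4 + 18*r^3 + 32*r^2 - 96*r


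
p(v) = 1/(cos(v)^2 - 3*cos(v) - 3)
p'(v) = (2*sin(v)*cos(v) - 3*sin(v))/(cos(v)^2 - 3*cos(v) - 3)^2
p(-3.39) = 1.18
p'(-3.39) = -1.69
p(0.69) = -0.21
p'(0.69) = -0.04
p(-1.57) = -0.33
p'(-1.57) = 0.33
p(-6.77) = -0.21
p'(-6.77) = 0.02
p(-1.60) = -0.34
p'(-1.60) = 0.36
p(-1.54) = -0.32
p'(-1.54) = 0.31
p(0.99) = -0.23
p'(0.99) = -0.08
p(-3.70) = 3.79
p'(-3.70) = -35.82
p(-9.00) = 1.77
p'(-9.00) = 6.26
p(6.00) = -0.20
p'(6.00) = 0.01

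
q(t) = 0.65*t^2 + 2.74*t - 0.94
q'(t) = 1.3*t + 2.74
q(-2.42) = -3.76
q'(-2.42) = -0.41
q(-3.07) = -3.23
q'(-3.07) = -1.25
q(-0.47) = -2.08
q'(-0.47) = 2.13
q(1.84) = 6.30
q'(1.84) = 5.13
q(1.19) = 3.24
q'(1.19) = 4.29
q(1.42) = 4.26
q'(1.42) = 4.59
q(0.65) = 1.12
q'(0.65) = 3.58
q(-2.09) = -3.83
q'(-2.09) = 0.02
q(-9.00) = 27.05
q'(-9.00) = -8.96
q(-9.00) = 27.05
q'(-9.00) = -8.96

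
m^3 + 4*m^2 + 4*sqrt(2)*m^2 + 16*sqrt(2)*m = m*(m + 4)*(m + 4*sqrt(2))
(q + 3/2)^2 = q^2 + 3*q + 9/4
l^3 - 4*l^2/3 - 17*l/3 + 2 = (l - 3)*(l - 1/3)*(l + 2)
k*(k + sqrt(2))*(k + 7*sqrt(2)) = k^3 + 8*sqrt(2)*k^2 + 14*k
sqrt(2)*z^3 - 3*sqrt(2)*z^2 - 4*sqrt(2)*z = z*(z - 4)*(sqrt(2)*z + sqrt(2))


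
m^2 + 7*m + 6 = (m + 1)*(m + 6)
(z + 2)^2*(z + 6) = z^3 + 10*z^2 + 28*z + 24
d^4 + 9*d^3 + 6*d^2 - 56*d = d*(d - 2)*(d + 4)*(d + 7)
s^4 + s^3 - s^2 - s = s*(s - 1)*(s + 1)^2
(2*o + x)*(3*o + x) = 6*o^2 + 5*o*x + x^2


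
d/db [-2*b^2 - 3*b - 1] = -4*b - 3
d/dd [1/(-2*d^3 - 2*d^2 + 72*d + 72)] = (3*d^2/2 + d - 18)/(d^3 + d^2 - 36*d - 36)^2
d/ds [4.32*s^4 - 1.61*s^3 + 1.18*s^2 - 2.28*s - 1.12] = 17.28*s^3 - 4.83*s^2 + 2.36*s - 2.28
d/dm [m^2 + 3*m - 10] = 2*m + 3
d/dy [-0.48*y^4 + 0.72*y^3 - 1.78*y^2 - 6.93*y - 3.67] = -1.92*y^3 + 2.16*y^2 - 3.56*y - 6.93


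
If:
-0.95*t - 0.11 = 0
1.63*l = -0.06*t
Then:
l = 0.00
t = -0.12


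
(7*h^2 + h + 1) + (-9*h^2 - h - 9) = -2*h^2 - 8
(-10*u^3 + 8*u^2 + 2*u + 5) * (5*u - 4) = -50*u^4 + 80*u^3 - 22*u^2 + 17*u - 20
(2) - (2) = 0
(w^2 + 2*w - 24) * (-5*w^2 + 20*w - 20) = -5*w^4 + 10*w^3 + 140*w^2 - 520*w + 480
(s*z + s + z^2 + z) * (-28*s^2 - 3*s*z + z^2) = -28*s^3*z - 28*s^3 - 31*s^2*z^2 - 31*s^2*z - 2*s*z^3 - 2*s*z^2 + z^4 + z^3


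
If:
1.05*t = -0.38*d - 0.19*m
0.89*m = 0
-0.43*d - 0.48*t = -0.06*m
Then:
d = 0.00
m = 0.00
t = 0.00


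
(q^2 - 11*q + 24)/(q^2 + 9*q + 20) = (q^2 - 11*q + 24)/(q^2 + 9*q + 20)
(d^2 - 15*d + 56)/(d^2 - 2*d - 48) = (d - 7)/(d + 6)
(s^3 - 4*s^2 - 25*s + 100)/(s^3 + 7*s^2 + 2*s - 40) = (s^2 - 9*s + 20)/(s^2 + 2*s - 8)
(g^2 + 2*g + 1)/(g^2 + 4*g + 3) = (g + 1)/(g + 3)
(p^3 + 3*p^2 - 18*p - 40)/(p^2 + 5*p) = p - 2 - 8/p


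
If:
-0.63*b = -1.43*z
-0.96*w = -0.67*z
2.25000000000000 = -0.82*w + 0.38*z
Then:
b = -26.56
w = -8.17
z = -11.70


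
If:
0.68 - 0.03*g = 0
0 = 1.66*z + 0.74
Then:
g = 22.67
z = -0.45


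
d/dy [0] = 0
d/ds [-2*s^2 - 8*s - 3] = -4*s - 8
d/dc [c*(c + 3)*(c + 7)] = 3*c^2 + 20*c + 21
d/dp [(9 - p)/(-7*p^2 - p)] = (-7*p^2 + 126*p + 9)/(p^2*(49*p^2 + 14*p + 1))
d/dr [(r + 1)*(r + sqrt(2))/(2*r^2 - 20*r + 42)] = (-(r - 5)*(r + 1)*(r + sqrt(2)) + (2*r + 1 + sqrt(2))*(r^2 - 10*r + 21)/2)/(r^2 - 10*r + 21)^2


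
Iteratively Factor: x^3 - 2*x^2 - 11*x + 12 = (x + 3)*(x^2 - 5*x + 4) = (x - 1)*(x + 3)*(x - 4)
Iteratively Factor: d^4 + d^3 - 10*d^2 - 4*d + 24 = (d + 2)*(d^3 - d^2 - 8*d + 12) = (d - 2)*(d + 2)*(d^2 + d - 6) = (d - 2)^2*(d + 2)*(d + 3)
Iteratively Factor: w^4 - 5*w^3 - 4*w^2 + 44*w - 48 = (w + 3)*(w^3 - 8*w^2 + 20*w - 16) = (w - 2)*(w + 3)*(w^2 - 6*w + 8) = (w - 4)*(w - 2)*(w + 3)*(w - 2)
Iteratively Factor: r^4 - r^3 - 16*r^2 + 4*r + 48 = (r - 2)*(r^3 + r^2 - 14*r - 24) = (r - 4)*(r - 2)*(r^2 + 5*r + 6) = (r - 4)*(r - 2)*(r + 3)*(r + 2)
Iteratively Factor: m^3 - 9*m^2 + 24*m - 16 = (m - 1)*(m^2 - 8*m + 16) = (m - 4)*(m - 1)*(m - 4)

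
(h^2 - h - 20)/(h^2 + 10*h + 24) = (h - 5)/(h + 6)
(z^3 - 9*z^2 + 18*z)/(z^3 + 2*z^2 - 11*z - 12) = z*(z - 6)/(z^2 + 5*z + 4)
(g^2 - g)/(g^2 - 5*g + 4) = g/(g - 4)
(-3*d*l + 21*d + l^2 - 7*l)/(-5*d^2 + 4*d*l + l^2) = (-3*d*l + 21*d + l^2 - 7*l)/(-5*d^2 + 4*d*l + l^2)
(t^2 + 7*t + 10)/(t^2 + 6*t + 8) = (t + 5)/(t + 4)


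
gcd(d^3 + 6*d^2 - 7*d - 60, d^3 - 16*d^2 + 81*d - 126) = d - 3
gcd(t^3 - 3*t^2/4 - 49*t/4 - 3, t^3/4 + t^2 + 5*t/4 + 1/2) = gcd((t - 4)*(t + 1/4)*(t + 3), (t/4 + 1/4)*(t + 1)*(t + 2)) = 1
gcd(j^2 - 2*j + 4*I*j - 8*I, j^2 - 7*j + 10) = j - 2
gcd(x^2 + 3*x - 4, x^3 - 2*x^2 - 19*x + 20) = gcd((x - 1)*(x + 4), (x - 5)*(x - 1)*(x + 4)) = x^2 + 3*x - 4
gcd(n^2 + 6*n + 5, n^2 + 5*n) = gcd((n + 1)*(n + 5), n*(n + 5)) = n + 5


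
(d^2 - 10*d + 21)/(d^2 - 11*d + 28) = (d - 3)/(d - 4)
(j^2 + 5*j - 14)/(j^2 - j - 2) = (j + 7)/(j + 1)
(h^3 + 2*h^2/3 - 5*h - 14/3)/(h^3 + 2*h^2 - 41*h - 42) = (h^2 - h/3 - 14/3)/(h^2 + h - 42)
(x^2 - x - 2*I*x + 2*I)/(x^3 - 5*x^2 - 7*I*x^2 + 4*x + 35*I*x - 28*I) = (x - 2*I)/(x^2 - x*(4 + 7*I) + 28*I)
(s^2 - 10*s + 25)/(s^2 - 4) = (s^2 - 10*s + 25)/(s^2 - 4)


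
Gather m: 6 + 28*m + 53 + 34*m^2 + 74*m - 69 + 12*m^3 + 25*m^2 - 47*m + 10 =12*m^3 + 59*m^2 + 55*m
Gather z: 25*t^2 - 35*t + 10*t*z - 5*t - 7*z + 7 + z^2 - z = 25*t^2 - 40*t + z^2 + z*(10*t - 8) + 7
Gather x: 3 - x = 3 - x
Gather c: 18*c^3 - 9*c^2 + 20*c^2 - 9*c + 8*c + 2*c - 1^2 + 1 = 18*c^3 + 11*c^2 + c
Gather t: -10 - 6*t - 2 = -6*t - 12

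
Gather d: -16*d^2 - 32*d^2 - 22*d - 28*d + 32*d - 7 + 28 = -48*d^2 - 18*d + 21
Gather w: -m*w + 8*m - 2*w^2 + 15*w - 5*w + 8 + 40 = 8*m - 2*w^2 + w*(10 - m) + 48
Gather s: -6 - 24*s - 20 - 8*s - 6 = -32*s - 32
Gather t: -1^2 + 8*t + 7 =8*t + 6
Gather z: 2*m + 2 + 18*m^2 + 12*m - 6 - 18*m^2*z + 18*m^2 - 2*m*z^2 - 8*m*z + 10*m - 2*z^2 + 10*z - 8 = 36*m^2 + 24*m + z^2*(-2*m - 2) + z*(-18*m^2 - 8*m + 10) - 12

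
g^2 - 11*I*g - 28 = (g - 7*I)*(g - 4*I)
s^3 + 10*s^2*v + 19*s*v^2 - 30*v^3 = (s - v)*(s + 5*v)*(s + 6*v)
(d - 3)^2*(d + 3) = d^3 - 3*d^2 - 9*d + 27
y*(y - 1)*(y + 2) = y^3 + y^2 - 2*y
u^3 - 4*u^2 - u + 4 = (u - 4)*(u - 1)*(u + 1)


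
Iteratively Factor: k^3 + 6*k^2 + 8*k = (k)*(k^2 + 6*k + 8) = k*(k + 4)*(k + 2)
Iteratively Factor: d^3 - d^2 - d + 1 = (d - 1)*(d^2 - 1) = (d - 1)*(d + 1)*(d - 1)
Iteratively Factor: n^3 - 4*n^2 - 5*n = (n - 5)*(n^2 + n) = n*(n - 5)*(n + 1)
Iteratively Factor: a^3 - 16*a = (a - 4)*(a^2 + 4*a) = a*(a - 4)*(a + 4)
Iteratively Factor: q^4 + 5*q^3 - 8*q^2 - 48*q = (q + 4)*(q^3 + q^2 - 12*q) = (q - 3)*(q + 4)*(q^2 + 4*q) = (q - 3)*(q + 4)^2*(q)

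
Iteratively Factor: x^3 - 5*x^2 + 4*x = (x - 1)*(x^2 - 4*x) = (x - 4)*(x - 1)*(x)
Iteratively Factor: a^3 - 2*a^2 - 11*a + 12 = (a - 4)*(a^2 + 2*a - 3) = (a - 4)*(a + 3)*(a - 1)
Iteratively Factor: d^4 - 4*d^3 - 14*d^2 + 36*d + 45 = (d - 3)*(d^3 - d^2 - 17*d - 15) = (d - 3)*(d + 1)*(d^2 - 2*d - 15) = (d - 3)*(d + 1)*(d + 3)*(d - 5)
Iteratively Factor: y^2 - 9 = (y + 3)*(y - 3)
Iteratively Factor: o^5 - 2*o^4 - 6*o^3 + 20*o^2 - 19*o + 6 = (o - 1)*(o^4 - o^3 - 7*o^2 + 13*o - 6) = (o - 1)^2*(o^3 - 7*o + 6) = (o - 2)*(o - 1)^2*(o^2 + 2*o - 3) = (o - 2)*(o - 1)^2*(o + 3)*(o - 1)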